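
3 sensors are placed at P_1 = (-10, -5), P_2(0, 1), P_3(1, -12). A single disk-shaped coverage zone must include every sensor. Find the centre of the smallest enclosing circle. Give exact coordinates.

(-2.75, -5.75)

Side lengths²: P_1P_2² = 136, P_1P_3² = 170, P_2P_3² = 170.
Since P_2P_3² = 170 < 170 + 136 = 306, the triangle is acute, so the smallest enclosing circle is the circumcircle.
Circumcentre = (-2.75, -5.75), r² = 53.125.
Centre = (-2.75, -5.75).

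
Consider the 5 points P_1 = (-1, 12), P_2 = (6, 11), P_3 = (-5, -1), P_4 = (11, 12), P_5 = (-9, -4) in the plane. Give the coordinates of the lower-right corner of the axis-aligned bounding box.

x-range [-9, 11], y-range [-4, 12].
The lower-right corner is (11, -4).

(11, -4)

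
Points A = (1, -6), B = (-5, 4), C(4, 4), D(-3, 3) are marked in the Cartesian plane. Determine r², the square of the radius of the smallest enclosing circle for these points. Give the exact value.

37.06

By Welzl's lemma the MEC is supported by two points (diametrically opposite) or three points (on a circumcircle).
The minimum enclosing circle is determined by three boundary points: A, B, C.
Their circumcentre is (-0.5, -0.1) with r² = 37.06.
The farthest remaining point D is at distance² 15.86 ≤ 37.06.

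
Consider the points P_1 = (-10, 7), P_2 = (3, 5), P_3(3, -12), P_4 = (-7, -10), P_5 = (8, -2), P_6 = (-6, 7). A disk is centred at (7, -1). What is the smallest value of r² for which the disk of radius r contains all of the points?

The required radius is the distance from (7, -1) to the farthest point.
Squared distances: 353, 52, 137, 277, 2, 233.
Maximum is 353, attained at P_1.

353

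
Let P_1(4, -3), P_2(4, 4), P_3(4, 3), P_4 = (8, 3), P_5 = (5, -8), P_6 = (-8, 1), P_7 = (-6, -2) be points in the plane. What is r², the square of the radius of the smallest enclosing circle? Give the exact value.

A smallest enclosing disk is always determined by at most three of the input points on its boundary.
The minimum enclosing circle is determined by three boundary points: P_4, P_5, P_6.
Their circumcentre is (6/17, -14/17) with r² = 21125/289.
The farthest remaining point P_7 is at distance² 12064/289 ≤ 21125/289.

21125/289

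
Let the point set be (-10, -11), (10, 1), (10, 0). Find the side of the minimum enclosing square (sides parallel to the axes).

The bounding box has width 20 and height 12.
An axis-aligned square enclosing the set must have side ≥ max(width, height).
So the minimum side is max(20, 12) = 20.

20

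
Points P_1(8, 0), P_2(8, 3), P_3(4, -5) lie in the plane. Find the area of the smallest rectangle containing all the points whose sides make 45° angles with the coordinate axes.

In coordinates u = x + y, v = x − y the rectangle is axis-aligned; the map (x,y)→(u,v) scales areas by 2.
u-values: 8, 11, -1; range = 11 − (-1) = 12.
v-values: 8, 5, 9; range = 9 − 5 = 4.
Area = (12 × 4) / 2 = 24.

24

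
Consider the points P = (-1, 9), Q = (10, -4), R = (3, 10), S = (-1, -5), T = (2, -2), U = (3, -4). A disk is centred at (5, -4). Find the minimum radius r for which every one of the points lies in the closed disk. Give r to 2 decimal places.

14.32

The required radius is the distance from (5, -4) to the farthest point.
Squared distances: 205, 25, 200, 37, 13, 4.
Maximum is 205, attained at P.
r = √205 ≈ 14.32.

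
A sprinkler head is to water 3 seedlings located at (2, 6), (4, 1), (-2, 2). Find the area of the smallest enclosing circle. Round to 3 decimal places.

Call the three points A, B, C in the order given.
Side lengths²: AB² = 29, AC² = 32, BC² = 37.
Since BC² = 37 < 32 + 29 = 61, the triangle is acute, so the smallest enclosing circle is the circumcircle.
Circumcentre = (17/14, 39/14), r² = 1073/98.
Area = π·r² = π·1073/98 ≈ 34.397.

34.397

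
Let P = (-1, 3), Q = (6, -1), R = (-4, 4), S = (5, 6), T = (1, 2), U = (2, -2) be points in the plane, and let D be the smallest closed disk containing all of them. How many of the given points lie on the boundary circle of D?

The minimum enclosing circle is determined by three boundary points: Q, R, S.
Their circumcentre is (31/26, 49/26) with r² = 10625/338.
The farthest remaining point U is at distance² 5321/338 ≤ 10625/338.
The points at distance exactly r from the centre are Q, R, S — 3 points.

3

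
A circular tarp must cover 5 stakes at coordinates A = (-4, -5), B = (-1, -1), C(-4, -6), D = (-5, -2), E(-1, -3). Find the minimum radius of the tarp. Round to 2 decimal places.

The minimum enclosing circle of a finite set is fixed by two of the points (as a diameter) or three (as a circumcircle).
The farthest pair is B–C with squared distance 34. The circle on this segment as diameter has centre (-2.5, -3.5) and r² = 34/4 = 8.5.
Check A: distance² to centre = 4.5 ≤ 8.5, so it lies inside.
All remaining points lie in this disk, and no smaller disk contains both endpoints, so this is the minimum enclosing circle.
r = √(8.5) ≈ 2.92.

2.92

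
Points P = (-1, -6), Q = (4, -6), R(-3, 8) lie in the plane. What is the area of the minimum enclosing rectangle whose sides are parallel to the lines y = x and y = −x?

126

In coordinates u = x + y, v = x − y the rectangle is axis-aligned; the map (x,y)→(u,v) scales areas by 2.
u-values: -7, -2, 5; range = 5 − (-7) = 12.
v-values: 5, 10, -11; range = 10 − (-11) = 21.
Area = (12 × 21) / 2 = 126.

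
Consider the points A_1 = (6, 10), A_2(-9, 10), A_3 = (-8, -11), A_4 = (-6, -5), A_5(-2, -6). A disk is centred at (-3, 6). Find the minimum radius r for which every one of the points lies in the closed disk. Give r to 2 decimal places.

17.72

The required radius is the distance from (-3, 6) to the farthest point.
Squared distances: 97, 52, 314, 130, 145.
Maximum is 314, attained at A_3.
r = √314 ≈ 17.72.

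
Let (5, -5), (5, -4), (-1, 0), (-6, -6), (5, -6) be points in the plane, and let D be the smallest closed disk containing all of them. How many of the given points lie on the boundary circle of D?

3

The farthest pair is (5, -4)–(-6, -6) with squared distance 125. The circle on this segment as diameter has centre (-0.5, -5) and r² = 125/4 = 31.25.
Check (5, -5): distance² to centre = 30.25 ≤ 31.25, so it lies inside.
All remaining points lie in this disk, and no smaller disk contains both endpoints, so this is the minimum enclosing circle.
The points at distance exactly r from the centre are (5, -4), (-6, -6), (5, -6) — 3 points.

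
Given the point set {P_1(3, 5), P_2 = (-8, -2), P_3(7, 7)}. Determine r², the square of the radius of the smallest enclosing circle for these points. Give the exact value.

Side lengths²: P_1P_2² = 170, P_1P_3² = 20, P_2P_3² = 306.
Since P_2P_3² = 306 ≥ 170 + 20 = 190, the angle opposite P_2P_3 is not acute, so the smallest enclosing circle has P_2P_3 as diameter.
Centre = midpoint of P_2P_3 = (-0.5, 2.5), r² = 306/4 = 76.5.

76.5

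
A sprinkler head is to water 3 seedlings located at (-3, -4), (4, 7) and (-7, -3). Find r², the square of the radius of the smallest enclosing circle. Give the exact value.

55.25

Call the three points A, B, C in the order given.
Side lengths²: AB² = 170, AC² = 17, BC² = 221.
Since BC² = 221 ≥ 170 + 17 = 187, the angle opposite BC is not acute, so the smallest enclosing circle has BC as diameter.
Centre = midpoint of BC = (-1.5, 2), r² = 221/4 = 55.25.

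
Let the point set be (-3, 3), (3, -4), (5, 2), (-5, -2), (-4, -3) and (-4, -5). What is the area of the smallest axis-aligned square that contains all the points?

100

The bounding box has width 10 and height 8.
An axis-aligned square enclosing the set must have side ≥ max(width, height).
So the minimum side is max(10, 8) = 10.
Area = 10² = 100.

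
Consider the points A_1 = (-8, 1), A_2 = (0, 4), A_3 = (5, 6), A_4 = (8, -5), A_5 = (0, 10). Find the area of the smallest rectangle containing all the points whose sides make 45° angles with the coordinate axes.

207

In coordinates u = x + y, v = x − y the rectangle is axis-aligned; the map (x,y)→(u,v) scales areas by 2.
u-values: -7, 4, 11, 3, 10; range = 11 − (-7) = 18.
v-values: -9, -4, -1, 13, -10; range = 13 − (-10) = 23.
Area = (18 × 23) / 2 = 207.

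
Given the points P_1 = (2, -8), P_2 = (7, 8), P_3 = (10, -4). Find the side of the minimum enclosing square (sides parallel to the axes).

16

The bounding box has width 8 and height 16.
An axis-aligned square enclosing the set must have side ≥ max(width, height).
So the minimum side is max(8, 16) = 16.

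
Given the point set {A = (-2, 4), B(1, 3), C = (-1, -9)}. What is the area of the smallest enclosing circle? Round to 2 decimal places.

133.52

Side lengths²: AB² = 10, AC² = 170, BC² = 148.
Since AC² = 170 ≥ 148 + 10 = 158, the angle opposite AC is not acute, so the smallest enclosing circle has AC as diameter.
Centre = midpoint of AC = (-1.5, -2.5), r² = 170/4 = 42.5.
Area = π·r² = π·42.5 ≈ 133.52.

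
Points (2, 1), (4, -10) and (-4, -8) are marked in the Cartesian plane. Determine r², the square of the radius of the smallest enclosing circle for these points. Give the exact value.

27625/784

Call the three points A, B, C in the order given.
Side lengths²: AB² = 125, AC² = 117, BC² = 68.
Since AB² = 125 < 117 + 68 = 185, the triangle is acute, so the smallest enclosing circle is the circumcircle.
Circumcentre = (29/28, -34/7), r² = 27625/784.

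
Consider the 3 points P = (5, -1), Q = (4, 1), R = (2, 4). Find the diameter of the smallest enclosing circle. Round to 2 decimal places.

Side lengths²: PQ² = 5, PR² = 34, QR² = 13.
Since PR² = 34 ≥ 13 + 5 = 18, the angle opposite PR is not acute, so the smallest enclosing circle has PR as diameter.
Centre = midpoint of PR = (3.5, 1.5), r² = 34/4 = 8.5.
Diameter = 2r = 2√(8.5) ≈ 5.83.

5.83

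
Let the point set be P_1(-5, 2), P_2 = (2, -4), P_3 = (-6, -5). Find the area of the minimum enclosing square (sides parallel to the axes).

64

The bounding box has width 8 and height 7.
An axis-aligned square enclosing the set must have side ≥ max(width, height).
So the minimum side is max(8, 7) = 8.
Area = 8² = 64.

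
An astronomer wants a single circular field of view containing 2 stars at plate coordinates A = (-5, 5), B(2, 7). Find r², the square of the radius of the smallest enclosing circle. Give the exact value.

13.25

The smallest circle enclosing two points has them as diameter endpoints.
Centre = midpoint = (-1.5, 6); r² = |AB|²/4 = 53/4 = 13.25.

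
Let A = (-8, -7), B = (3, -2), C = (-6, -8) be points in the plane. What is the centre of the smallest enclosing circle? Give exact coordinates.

Side lengths²: AB² = 146, AC² = 5, BC² = 117.
Since AB² = 146 ≥ 117 + 5 = 122, the angle opposite AB is not acute, so the smallest enclosing circle has AB as diameter.
Centre = midpoint of AB = (-2.5, -4.5), r² = 146/4 = 36.5.
Centre = (-2.5, -4.5).

(-2.5, -4.5)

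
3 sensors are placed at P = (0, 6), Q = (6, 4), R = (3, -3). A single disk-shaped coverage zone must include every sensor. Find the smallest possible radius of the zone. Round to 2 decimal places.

4.76

Side lengths²: PQ² = 40, PR² = 90, QR² = 58.
Since PR² = 90 < 58 + 40 = 98, the triangle is acute, so the smallest enclosing circle is the circumcircle.
Circumcentre = (1.875, 1.625), r² = 22.65625.
r = √(22.65625) ≈ 4.76.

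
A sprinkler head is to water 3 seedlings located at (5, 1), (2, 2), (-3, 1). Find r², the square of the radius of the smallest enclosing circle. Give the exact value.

16

Call the three points A, B, C in the order given.
Side lengths²: AB² = 10, AC² = 64, BC² = 26.
Since AC² = 64 ≥ 26 + 10 = 36, the angle opposite AC is not acute, so the smallest enclosing circle has AC as diameter.
Centre = midpoint of AC = (1, 1), r² = 64/4 = 16.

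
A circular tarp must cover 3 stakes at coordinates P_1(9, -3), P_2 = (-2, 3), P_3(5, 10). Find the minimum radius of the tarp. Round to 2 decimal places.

7.09

Side lengths²: P_1P_2² = 157, P_1P_3² = 185, P_2P_3² = 98.
Since P_1P_3² = 185 < 157 + 98 = 255, the triangle is acute, so the smallest enclosing circle is the circumcircle.
Circumcentre = (173/34, 99/34), r² = 29045/578.
r = √(29045/578) ≈ 7.09.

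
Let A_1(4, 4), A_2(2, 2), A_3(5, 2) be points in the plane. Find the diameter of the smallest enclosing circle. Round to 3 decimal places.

Side lengths²: A_1A_2² = 8, A_1A_3² = 5, A_2A_3² = 9.
Since A_2A_3² = 9 < 8 + 5 = 13, the triangle is acute, so the smallest enclosing circle is the circumcircle.
Circumcentre = (3.5, 2.5), r² = 2.5.
Diameter = 2r = 2√(2.5) ≈ 3.162.

3.162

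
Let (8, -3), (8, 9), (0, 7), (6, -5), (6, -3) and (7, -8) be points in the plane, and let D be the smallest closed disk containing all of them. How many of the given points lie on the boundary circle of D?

3

By Welzl's lemma the MEC is supported by two points (diametrically opposite) or three points (on a circumcircle).
The minimum enclosing circle is determined by three boundary points: (8, 9), (0, 7), (7, -8).
Their circumcentre is (392/67, 40/67) with r² = 337705/4489.
The farthest remaining point (6, -5) is at distance² 140725/4489 ≤ 337705/4489.
The points at distance exactly r from the centre are (8, 9), (0, 7), (7, -8) — 3 points.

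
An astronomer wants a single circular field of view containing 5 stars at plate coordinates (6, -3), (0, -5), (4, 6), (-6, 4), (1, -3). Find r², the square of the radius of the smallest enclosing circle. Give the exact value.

48.25

By Welzl's lemma the MEC is supported by two points (diametrically opposite) or three points (on a circumcircle).
The farthest pair is (6, -3)–(-6, 4) with squared distance 193. The circle on this segment as diameter has centre (0, 0.5) and r² = 193/4 = 48.25.
Check (0, -5): distance² to centre = 30.25 ≤ 48.25, so it lies inside.
All remaining points lie in this disk, and no smaller disk contains both endpoints, so this is the minimum enclosing circle.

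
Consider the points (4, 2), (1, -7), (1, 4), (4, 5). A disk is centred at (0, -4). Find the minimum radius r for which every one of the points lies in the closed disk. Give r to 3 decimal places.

9.849

The required radius is the distance from (0, -4) to the farthest point.
Squared distances: 52, 10, 65, 97.
Maximum is 97, attained at (4, 5).
r = √97 ≈ 9.849.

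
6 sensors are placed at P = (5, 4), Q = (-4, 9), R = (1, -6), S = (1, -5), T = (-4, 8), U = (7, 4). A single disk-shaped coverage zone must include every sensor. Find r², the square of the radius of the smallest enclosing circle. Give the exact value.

The minimum enclosing circle of a finite set is fixed by two of the points (as a diameter) or three (as a circumcircle).
The minimum enclosing circle is determined by three boundary points: Q, R, U.
Their circumcentre is (-9/14, 25/14) with r² = 6205/98.
The farthest remaining point T is at distance² 4889/98 ≤ 6205/98.

6205/98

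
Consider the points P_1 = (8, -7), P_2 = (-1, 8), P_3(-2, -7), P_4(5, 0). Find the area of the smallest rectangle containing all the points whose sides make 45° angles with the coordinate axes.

In coordinates u = x + y, v = x − y the rectangle is axis-aligned; the map (x,y)→(u,v) scales areas by 2.
u-values: 1, 7, -9, 5; range = 7 − (-9) = 16.
v-values: 15, -9, 5, 5; range = 15 − (-9) = 24.
Area = (16 × 24) / 2 = 192.

192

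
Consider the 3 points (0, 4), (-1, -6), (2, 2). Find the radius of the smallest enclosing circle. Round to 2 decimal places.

Call the three points A, B, C in the order given.
Side lengths²: AB² = 101, AC² = 8, BC² = 73.
Since AB² = 101 ≥ 73 + 8 = 81, the angle opposite AB is not acute, so the smallest enclosing circle has AB as diameter.
Centre = midpoint of AB = (-0.5, -1), r² = 101/4 = 25.25.
r = √(25.25) ≈ 5.02.

5.02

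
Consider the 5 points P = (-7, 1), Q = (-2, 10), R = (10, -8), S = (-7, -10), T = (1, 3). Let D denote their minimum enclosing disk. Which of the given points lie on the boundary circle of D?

The minimum enclosing circle is determined by three boundary points: Q, R, S.
Their circumcentre is (13/22, -14/11) with r² = 64753/484.
The farthest remaining point P is at distance² 30389/484 ≤ 64753/484.
The points at distance exactly r from the centre are Q, R, S — 3 points.

Q, R, S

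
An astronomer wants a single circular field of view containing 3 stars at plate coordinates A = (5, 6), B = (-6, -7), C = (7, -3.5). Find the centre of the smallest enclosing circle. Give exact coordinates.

Side lengths²: AB² = 290, AC² = 94.25, BC² = 181.25.
Since AB² = 290 ≥ 181.25 + 94.25 = 275.5, the angle opposite AB is not acute, so the smallest enclosing circle has AB as diameter.
Centre = midpoint of AB = (-0.5, -0.5), r² = 290/4 = 72.5.
Centre = (-0.5, -0.5).

(-0.5, -0.5)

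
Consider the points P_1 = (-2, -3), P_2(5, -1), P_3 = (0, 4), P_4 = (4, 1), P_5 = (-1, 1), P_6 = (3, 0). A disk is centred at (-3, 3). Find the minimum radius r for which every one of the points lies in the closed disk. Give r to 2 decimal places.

8.94

The required radius is the distance from (-3, 3) to the farthest point.
Squared distances: 37, 80, 10, 53, 8, 45.
Maximum is 80, attained at P_2.
r = √80 ≈ 8.94.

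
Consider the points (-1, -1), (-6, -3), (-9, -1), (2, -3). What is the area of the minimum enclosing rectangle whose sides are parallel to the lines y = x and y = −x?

58.5

In coordinates u = x + y, v = x − y the rectangle is axis-aligned; the map (x,y)→(u,v) scales areas by 2.
u-values: -2, -9, -10, -1; range = -1 − (-10) = 9.
v-values: 0, -3, -8, 5; range = 5 − (-8) = 13.
Area = (9 × 13) / 2 = 58.5.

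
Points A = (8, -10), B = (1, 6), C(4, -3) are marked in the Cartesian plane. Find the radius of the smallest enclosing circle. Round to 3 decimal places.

8.732

Side lengths²: AB² = 305, AC² = 65, BC² = 90.
Since AB² = 305 ≥ 90 + 65 = 155, the angle opposite AB is not acute, so the smallest enclosing circle has AB as diameter.
Centre = midpoint of AB = (4.5, -2), r² = 305/4 = 76.25.
r = √(76.25) ≈ 8.732.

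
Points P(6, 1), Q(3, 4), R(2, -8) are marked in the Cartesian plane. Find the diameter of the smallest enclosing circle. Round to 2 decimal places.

Side lengths²: PQ² = 18, PR² = 97, QR² = 145.
Since QR² = 145 ≥ 97 + 18 = 115, the angle opposite QR is not acute, so the smallest enclosing circle has QR as diameter.
Centre = midpoint of QR = (2.5, -2), r² = 145/4 = 36.25.
Diameter = 2r = 2√(36.25) ≈ 12.04.

12.04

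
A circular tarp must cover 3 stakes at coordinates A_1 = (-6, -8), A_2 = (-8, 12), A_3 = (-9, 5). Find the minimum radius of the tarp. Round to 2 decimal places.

10.05

Side lengths²: A_1A_2² = 404, A_1A_3² = 178, A_2A_3² = 50.
Since A_1A_2² = 404 ≥ 178 + 50 = 228, the angle opposite A_1A_2 is not acute, so the smallest enclosing circle has A_1A_2 as diameter.
Centre = midpoint of A_1A_2 = (-7, 2), r² = 404/4 = 101.
r = √101 ≈ 10.05.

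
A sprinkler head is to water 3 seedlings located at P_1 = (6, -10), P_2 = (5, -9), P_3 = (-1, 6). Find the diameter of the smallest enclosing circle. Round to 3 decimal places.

17.464

Side lengths²: P_1P_2² = 2, P_1P_3² = 305, P_2P_3² = 261.
Since P_1P_3² = 305 ≥ 261 + 2 = 263, the angle opposite P_1P_3 is not acute, so the smallest enclosing circle has P_1P_3 as diameter.
Centre = midpoint of P_1P_3 = (2.5, -2), r² = 305/4 = 76.25.
Diameter = 2r = 2√(76.25) ≈ 17.464.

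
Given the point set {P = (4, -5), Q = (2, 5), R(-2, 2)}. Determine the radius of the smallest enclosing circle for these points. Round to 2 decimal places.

Side lengths²: PQ² = 104, PR² = 85, QR² = 25.
Since PQ² = 104 < 85 + 25 = 110, the triangle is acute, so the smallest enclosing circle is the circumcircle.
Circumcentre = (123/46, -3/46), r² = 27625/1058.
r = √(27625/1058) ≈ 5.11.

5.11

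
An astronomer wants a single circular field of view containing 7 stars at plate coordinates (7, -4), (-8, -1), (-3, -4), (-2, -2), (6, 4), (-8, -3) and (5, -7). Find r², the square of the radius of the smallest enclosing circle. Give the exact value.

The minimum enclosing circle of a finite set is fixed by two of the points (as a diameter) or three (as a circumcircle).
The minimum enclosing circle is determined by three boundary points: (6, 4), (-8, -3), (5, -7).
Their circumcentre is (-11/42, -41/42) with r² = 56425/882.
The farthest remaining point (7, -4) is at distance² 54577/882 ≤ 56425/882.

56425/882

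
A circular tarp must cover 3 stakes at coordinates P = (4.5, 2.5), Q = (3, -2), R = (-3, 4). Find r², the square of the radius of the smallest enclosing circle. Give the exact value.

18.28125

Side lengths²: PQ² = 22.5, PR² = 58.5, QR² = 72.
Since QR² = 72 < 58.5 + 22.5 = 81, the triangle is acute, so the smallest enclosing circle is the circumcircle.
Circumcentre = (0.375, 1.375), r² = 18.28125.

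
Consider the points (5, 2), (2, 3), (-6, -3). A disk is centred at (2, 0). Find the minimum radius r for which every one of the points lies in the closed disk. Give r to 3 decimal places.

8.544

The required radius is the distance from (2, 0) to the farthest point.
Squared distances: 13, 9, 73.
Maximum is 73, attained at (-6, -3).
r = √73 ≈ 8.544.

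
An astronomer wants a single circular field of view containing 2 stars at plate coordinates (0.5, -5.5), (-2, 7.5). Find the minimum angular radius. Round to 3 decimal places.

The smallest circle enclosing two points has them as diameter endpoints.
Centre = midpoint = (-0.75, 1); r² = |(0.5, -5.5)−(-2, 7.5)|²/4 = 175.25/4 = 43.8125.
r = √(43.8125) ≈ 6.619.

6.619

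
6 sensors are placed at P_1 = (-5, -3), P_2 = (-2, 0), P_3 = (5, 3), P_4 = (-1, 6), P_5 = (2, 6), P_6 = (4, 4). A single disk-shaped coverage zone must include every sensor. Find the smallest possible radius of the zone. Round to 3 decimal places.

5.876

By Welzl's lemma the MEC is supported by two points (diametrically opposite) or three points (on a circumcircle).
The minimum enclosing circle is determined by three boundary points: P_1, P_3, P_5.
Their circumcentre is (-0.375, 0.625) with r² = 34.53125.
The farthest remaining point P_6 is at distance² 30.53125 ≤ 34.53125.
r = √(34.53125) ≈ 5.876.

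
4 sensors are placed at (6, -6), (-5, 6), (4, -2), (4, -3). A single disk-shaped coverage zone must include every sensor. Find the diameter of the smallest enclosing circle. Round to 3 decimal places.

16.279

By Welzl's lemma the MEC is supported by two points (diametrically opposite) or three points (on a circumcircle).
The farthest pair is (6, -6)–(-5, 6) with squared distance 265. The circle on this segment as diameter has centre (0.5, 0) and r² = 265/4 = 66.25.
Check (4, -2): distance² to centre = 16.25 ≤ 66.25, so it lies inside.
All remaining points lie in this disk, and no smaller disk contains both endpoints, so this is the minimum enclosing circle.
Diameter = 2r = 2√(66.25) ≈ 16.279.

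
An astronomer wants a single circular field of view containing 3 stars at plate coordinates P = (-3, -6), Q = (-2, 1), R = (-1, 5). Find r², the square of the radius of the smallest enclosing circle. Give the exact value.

Side lengths²: PQ² = 50, PR² = 125, QR² = 17.
Since PR² = 125 ≥ 50 + 17 = 67, the angle opposite PR is not acute, so the smallest enclosing circle has PR as diameter.
Centre = midpoint of PR = (-2, -0.5), r² = 125/4 = 31.25.

31.25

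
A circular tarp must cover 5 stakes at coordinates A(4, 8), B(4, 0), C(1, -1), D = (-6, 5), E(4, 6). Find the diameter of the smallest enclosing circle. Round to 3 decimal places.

11.673

The minimum enclosing circle of a finite set is fixed by two of the points (as a diameter) or three (as a circumcircle).
The minimum enclosing circle is determined by three boundary points: A, B, D.
Their circumcentre is (-0.25, 4) with r² = 34.0625.
The farthest remaining point C is at distance² 26.5625 ≤ 34.0625.
Diameter = 2r = 2√(34.0625) ≈ 11.673.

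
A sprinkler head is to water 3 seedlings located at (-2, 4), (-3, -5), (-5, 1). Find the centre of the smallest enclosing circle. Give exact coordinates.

(-2.5, -0.5)

Call the three points A, B, C in the order given.
Side lengths²: AB² = 82, AC² = 18, BC² = 40.
Since AB² = 82 ≥ 40 + 18 = 58, the angle opposite AB is not acute, so the smallest enclosing circle has AB as diameter.
Centre = midpoint of AB = (-2.5, -0.5), r² = 82/4 = 20.5.
Centre = (-2.5, -0.5).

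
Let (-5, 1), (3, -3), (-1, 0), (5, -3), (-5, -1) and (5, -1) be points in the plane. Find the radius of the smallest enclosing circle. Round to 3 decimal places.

5.385

A smallest enclosing disk is always determined by at most three of the input points on its boundary.
The farthest pair is (-5, 1)–(5, -3) with squared distance 116. The circle on this segment as diameter has centre (0, -1) and r² = 116/4 = 29.
Check (3, -3): distance² to centre = 13 ≤ 29, so it lies inside.
All remaining points lie in this disk, and no smaller disk contains both endpoints, so this is the minimum enclosing circle.
r = √29 ≈ 5.385.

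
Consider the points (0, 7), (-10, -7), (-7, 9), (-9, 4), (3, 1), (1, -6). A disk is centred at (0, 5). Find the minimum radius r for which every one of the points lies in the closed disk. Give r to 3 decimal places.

The required radius is the distance from (0, 5) to the farthest point.
Squared distances: 4, 244, 65, 82, 25, 122.
Maximum is 244, attained at (-10, -7).
r = √244 ≈ 15.620.

15.620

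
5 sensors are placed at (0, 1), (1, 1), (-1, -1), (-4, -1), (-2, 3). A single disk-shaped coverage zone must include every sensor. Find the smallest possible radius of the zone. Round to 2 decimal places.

2.71

The minimum enclosing circle is determined by three boundary points: (1, 1), (-4, -1), (-2, 3).
Their circumcentre is (-1.625, 0.3125) with r² = 7.36328125.
The farthest remaining point (0, 1) is at distance² 3.11328125 ≤ 7.36328125.
r = √(7.36328125) ≈ 2.71.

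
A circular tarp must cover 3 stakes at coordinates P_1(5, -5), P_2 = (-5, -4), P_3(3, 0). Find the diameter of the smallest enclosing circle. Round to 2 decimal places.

10.08

Side lengths²: P_1P_2² = 101, P_1P_3² = 29, P_2P_3² = 80.
Since P_1P_2² = 101 < 80 + 29 = 109, the triangle is acute, so the smallest enclosing circle is the circumcircle.
Circumcentre = (1/24, -49/12), r² = 14645/576.
Diameter = 2r = 2√(14645/576) ≈ 10.08.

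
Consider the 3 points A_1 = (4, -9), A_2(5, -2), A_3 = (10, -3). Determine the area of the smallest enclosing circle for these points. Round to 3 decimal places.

56.723

Side lengths²: A_1A_2² = 50, A_1A_3² = 72, A_2A_3² = 26.
Since A_1A_3² = 72 < 50 + 26 = 76, the triangle is acute, so the smallest enclosing circle is the circumcircle.
Circumcentre = (41/6, -35/6), r² = 325/18.
Area = π·r² = π·325/18 ≈ 56.723.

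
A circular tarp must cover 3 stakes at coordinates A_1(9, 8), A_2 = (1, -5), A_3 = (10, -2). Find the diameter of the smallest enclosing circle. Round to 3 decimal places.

15.264

Side lengths²: A_1A_2² = 233, A_1A_3² = 101, A_2A_3² = 90.
Since A_1A_2² = 233 ≥ 101 + 90 = 191, the angle opposite A_1A_2 is not acute, so the smallest enclosing circle has A_1A_2 as diameter.
Centre = midpoint of A_1A_2 = (5, 1.5), r² = 233/4 = 58.25.
Diameter = 2r = 2√(58.25) ≈ 15.264.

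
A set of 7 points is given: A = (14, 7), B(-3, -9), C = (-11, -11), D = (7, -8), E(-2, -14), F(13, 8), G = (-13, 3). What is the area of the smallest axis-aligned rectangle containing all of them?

594

x ranges over [-13, 14], width 27.
y ranges over [-14, 8], height 22.
Area = 27 × 22 = 594.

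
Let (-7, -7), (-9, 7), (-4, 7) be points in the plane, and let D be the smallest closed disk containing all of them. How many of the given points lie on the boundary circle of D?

3

Call the three points A, B, C in the order given.
Side lengths²: AB² = 200, AC² = 205, BC² = 25.
Since AC² = 205 < 200 + 25 = 225, the triangle is acute, so the smallest enclosing circle is the circumcircle.
Circumcentre = (-6.5, 3/14), r² = 5125/98.
The points at distance exactly r from the centre are (-7, -7), (-9, 7), (-4, 7) — 3 points.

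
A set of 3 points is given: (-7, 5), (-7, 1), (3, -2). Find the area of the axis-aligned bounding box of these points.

70

x ranges over [-7, 3], width 10.
y ranges over [-2, 5], height 7.
Area = 10 × 7 = 70.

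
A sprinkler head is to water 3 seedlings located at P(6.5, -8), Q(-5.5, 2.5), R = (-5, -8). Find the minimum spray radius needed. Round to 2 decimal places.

7.97

Side lengths²: PQ² = 254.25, PR² = 132.25, QR² = 110.5.
Since PQ² = 254.25 ≥ 132.25 + 110.5 = 242.75, the angle opposite PQ is not acute, so the smallest enclosing circle has PQ as diameter.
Centre = midpoint of PQ = (0.5, -2.75), r² = 254.25/4 = 63.5625.
r = √(63.5625) ≈ 7.97.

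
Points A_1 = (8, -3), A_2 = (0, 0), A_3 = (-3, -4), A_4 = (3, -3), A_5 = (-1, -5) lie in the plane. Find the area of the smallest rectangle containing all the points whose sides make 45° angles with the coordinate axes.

In coordinates u = x + y, v = x − y the rectangle is axis-aligned; the map (x,y)→(u,v) scales areas by 2.
u-values: 5, 0, -7, 0, -6; range = 5 − (-7) = 12.
v-values: 11, 0, 1, 6, 4; range = 11 − 0 = 11.
Area = (12 × 11) / 2 = 66.

66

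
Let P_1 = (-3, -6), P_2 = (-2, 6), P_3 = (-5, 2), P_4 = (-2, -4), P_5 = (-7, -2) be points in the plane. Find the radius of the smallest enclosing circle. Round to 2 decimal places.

6.02

A smallest enclosing disk is always determined by at most three of the input points on its boundary.
The farthest pair is P_1–P_2 with squared distance 145. The circle on this segment as diameter has centre (-2.5, 0) and r² = 145/4 = 36.25.
Check P_3: distance² to centre = 10.25 ≤ 36.25, so it lies inside.
All remaining points lie in this disk, and no smaller disk contains both endpoints, so this is the minimum enclosing circle.
r = √(36.25) ≈ 6.02.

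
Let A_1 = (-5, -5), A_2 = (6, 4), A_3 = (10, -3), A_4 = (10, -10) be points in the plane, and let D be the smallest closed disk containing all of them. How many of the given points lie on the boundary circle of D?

The minimum enclosing circle is determined by three boundary points: A_1, A_2, A_4.
Their circumcentre is (68/19, -81/19) with r² = 26765/361.
The farthest remaining point A_3 is at distance² 15460/361 ≤ 26765/361.
The points at distance exactly r from the centre are A_1, A_2, A_4 — 3 points.

3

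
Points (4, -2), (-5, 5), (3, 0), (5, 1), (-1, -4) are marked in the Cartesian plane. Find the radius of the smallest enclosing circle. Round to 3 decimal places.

By Welzl's lemma the MEC is supported by two points (diametrically opposite) or three points (on a circumcircle).
The farthest pair is (4, -2)–(-5, 5) with squared distance 130. The circle on this segment as diameter has centre (-0.5, 1.5) and r² = 130/4 = 32.5.
Check (3, 0): distance² to centre = 14.5 ≤ 32.5, so it lies inside.
All remaining points lie in this disk, and no smaller disk contains both endpoints, so this is the minimum enclosing circle.
r = √(32.5) ≈ 5.701.

5.701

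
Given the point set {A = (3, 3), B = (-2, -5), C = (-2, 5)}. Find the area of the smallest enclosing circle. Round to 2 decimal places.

Side lengths²: AB² = 89, AC² = 29, BC² = 100.
Since BC² = 100 < 89 + 29 = 118, the triangle is acute, so the smallest enclosing circle is the circumcircle.
Circumcentre = (-1.1, 0), r² = 25.81.
Area = π·r² = π·25.81 ≈ 81.08.

81.08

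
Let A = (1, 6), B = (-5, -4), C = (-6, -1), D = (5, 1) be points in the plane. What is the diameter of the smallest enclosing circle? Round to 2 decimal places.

The minimum enclosing circle is determined by three boundary points: A, B, D.
Their circumcentre is (-13/14, 5/14) with r² = 3485/98.
The farthest remaining point C is at distance² 2701/98 ≤ 3485/98.
Diameter = 2r = 2√(3485/98) ≈ 11.93.

11.93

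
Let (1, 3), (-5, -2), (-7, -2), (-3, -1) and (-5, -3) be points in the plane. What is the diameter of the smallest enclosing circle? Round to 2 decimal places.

The farthest pair is (1, 3)–(-7, -2) with squared distance 89. The circle on this segment as diameter has centre (-3, 0.5) and r² = 89/4 = 22.25.
Check (-5, -2): distance² to centre = 10.25 ≤ 22.25, so it lies inside.
All remaining points lie in this disk, and no smaller disk contains both endpoints, so this is the minimum enclosing circle.
Diameter = 2r = 2√(22.25) ≈ 9.43.

9.43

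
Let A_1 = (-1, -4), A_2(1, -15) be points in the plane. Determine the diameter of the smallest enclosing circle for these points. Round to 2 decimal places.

11.18

The smallest circle enclosing two points has them as diameter endpoints.
Centre = midpoint = (0, -9.5); r² = |A_1A_2|²/4 = 125/4 = 31.25.
Diameter = 2r = 2√(31.25) ≈ 11.18.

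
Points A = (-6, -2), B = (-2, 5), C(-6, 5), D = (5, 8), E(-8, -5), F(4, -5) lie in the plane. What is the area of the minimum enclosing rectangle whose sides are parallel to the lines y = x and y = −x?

In coordinates u = x + y, v = x − y the rectangle is axis-aligned; the map (x,y)→(u,v) scales areas by 2.
u-values: -8, 3, -1, 13, -13, -1; range = 13 − (-13) = 26.
v-values: -4, -7, -11, -3, -3, 9; range = 9 − (-11) = 20.
Area = (26 × 20) / 2 = 260.

260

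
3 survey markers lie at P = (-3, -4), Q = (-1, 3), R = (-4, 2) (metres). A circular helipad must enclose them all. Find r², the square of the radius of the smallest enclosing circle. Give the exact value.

13.25

Side lengths²: PQ² = 53, PR² = 37, QR² = 10.
Since PQ² = 53 ≥ 37 + 10 = 47, the angle opposite PQ is not acute, so the smallest enclosing circle has PQ as diameter.
Centre = midpoint of PQ = (-2, -0.5), r² = 53/4 = 13.25.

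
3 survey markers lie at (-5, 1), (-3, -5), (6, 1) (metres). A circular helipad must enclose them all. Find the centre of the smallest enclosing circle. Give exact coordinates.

(0.5, -0.5)

Call the three points A, B, C in the order given.
Side lengths²: AB² = 40, AC² = 121, BC² = 117.
Since AC² = 121 < 117 + 40 = 157, the triangle is acute, so the smallest enclosing circle is the circumcircle.
Circumcentre = (0.5, -0.5), r² = 32.5.
Centre = (0.5, -0.5).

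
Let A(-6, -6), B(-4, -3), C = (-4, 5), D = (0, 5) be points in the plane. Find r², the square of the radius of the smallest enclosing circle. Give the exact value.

39.25

By Welzl's lemma the MEC is supported by two points (diametrically opposite) or three points (on a circumcircle).
The farthest pair is A–D with squared distance 157. The circle on this segment as diameter has centre (-3, -0.5) and r² = 157/4 = 39.25.
Check B: distance² to centre = 7.25 ≤ 39.25, so it lies inside.
All remaining points lie in this disk, and no smaller disk contains both endpoints, so this is the minimum enclosing circle.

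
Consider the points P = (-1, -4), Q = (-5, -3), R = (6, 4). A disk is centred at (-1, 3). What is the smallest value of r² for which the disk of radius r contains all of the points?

The required radius is the distance from (-1, 3) to the farthest point.
Squared distances: 49, 52, 50.
Maximum is 52, attained at Q.

52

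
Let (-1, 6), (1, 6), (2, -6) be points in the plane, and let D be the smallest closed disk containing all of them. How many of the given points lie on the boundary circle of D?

2

Call the three points A, B, C in the order given.
Side lengths²: AB² = 4, AC² = 153, BC² = 145.
Since AC² = 153 ≥ 145 + 4 = 149, the angle opposite AC is not acute, so the smallest enclosing circle has AC as diameter.
Centre = midpoint of AC = (0.5, 0), r² = 153/4 = 38.25.
The points at distance exactly r from the centre are (-1, 6), (2, -6) — 2 points.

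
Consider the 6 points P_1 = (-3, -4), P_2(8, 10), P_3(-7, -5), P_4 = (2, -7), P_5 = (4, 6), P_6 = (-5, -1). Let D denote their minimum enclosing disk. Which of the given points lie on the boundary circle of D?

By Welzl's lemma the MEC is supported by two points (diametrically opposite) or three points (on a circumcircle).
The farthest pair is P_2–P_3 with squared distance 450. The circle on this segment as diameter has centre (0.5, 2.5) and r² = 450/4 = 112.5.
Check P_1: distance² to centre = 54.5 ≤ 112.5, so it lies inside.
All remaining points lie in this disk, and no smaller disk contains both endpoints, so this is the minimum enclosing circle.
The points at distance exactly r from the centre are P_2, P_3 — 2 points.

P_2, P_3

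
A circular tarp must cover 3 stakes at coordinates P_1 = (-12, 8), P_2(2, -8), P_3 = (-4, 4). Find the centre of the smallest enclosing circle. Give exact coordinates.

Side lengths²: P_1P_2² = 452, P_1P_3² = 80, P_2P_3² = 180.
Since P_1P_2² = 452 ≥ 180 + 80 = 260, the angle opposite P_1P_2 is not acute, so the smallest enclosing circle has P_1P_2 as diameter.
Centre = midpoint of P_1P_2 = (-5, 0), r² = 452/4 = 113.
Centre = (-5, 0).

(-5, 0)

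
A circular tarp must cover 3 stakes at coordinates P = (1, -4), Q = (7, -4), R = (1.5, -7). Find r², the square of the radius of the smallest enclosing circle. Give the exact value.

5809/576

Side lengths²: PQ² = 36, PR² = 9.25, QR² = 39.25.
Since QR² = 39.25 < 36 + 9.25 = 45.25, the triangle is acute, so the smallest enclosing circle is the circumcircle.
Circumcentre = (4, -121/24), r² = 5809/576.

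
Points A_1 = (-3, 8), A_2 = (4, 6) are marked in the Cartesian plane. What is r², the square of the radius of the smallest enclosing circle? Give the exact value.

13.25

The smallest circle enclosing two points has them as diameter endpoints.
Centre = midpoint = (0.5, 7); r² = |A_1A_2|²/4 = 53/4 = 13.25.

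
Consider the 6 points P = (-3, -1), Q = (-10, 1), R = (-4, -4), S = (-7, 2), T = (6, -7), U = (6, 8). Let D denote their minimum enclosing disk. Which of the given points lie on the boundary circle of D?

A smallest enclosing disk is always determined by at most three of the input points on its boundary.
The minimum enclosing circle is determined by three boundary points: Q, T, U.
Their circumcentre is (-0.25, 0.5) with r² = 95.3125.
The farthest remaining point S is at distance² 47.8125 ≤ 95.3125.
The points at distance exactly r from the centre are Q, T, U — 3 points.

Q, T, U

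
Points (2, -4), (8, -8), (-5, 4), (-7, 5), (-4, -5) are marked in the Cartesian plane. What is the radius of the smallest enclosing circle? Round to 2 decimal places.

9.92

A smallest enclosing disk is always determined by at most three of the input points on its boundary.
The farthest pair is (8, -8)–(-7, 5) with squared distance 394. The circle on this segment as diameter has centre (0.5, -1.5) and r² = 394/4 = 98.5.
Check (2, -4): distance² to centre = 8.5 ≤ 98.5, so it lies inside.
All remaining points lie in this disk, and no smaller disk contains both endpoints, so this is the minimum enclosing circle.
r = √(98.5) ≈ 9.92.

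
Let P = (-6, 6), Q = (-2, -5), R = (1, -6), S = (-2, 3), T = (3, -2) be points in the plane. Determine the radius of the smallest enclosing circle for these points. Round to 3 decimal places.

6.946

By Welzl's lemma the MEC is supported by two points (diametrically opposite) or three points (on a circumcircle).
The farthest pair is P–R with squared distance 193. The circle on this segment as diameter has centre (-2.5, 0) and r² = 193/4 = 48.25.
Check Q: distance² to centre = 25.25 ≤ 48.25, so it lies inside.
All remaining points lie in this disk, and no smaller disk contains both endpoints, so this is the minimum enclosing circle.
r = √(48.25) ≈ 6.946.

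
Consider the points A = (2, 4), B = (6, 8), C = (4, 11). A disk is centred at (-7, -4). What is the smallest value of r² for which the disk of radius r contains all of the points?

The required radius is the distance from (-7, -4) to the farthest point.
Squared distances: 145, 313, 346.
Maximum is 346, attained at C.

346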